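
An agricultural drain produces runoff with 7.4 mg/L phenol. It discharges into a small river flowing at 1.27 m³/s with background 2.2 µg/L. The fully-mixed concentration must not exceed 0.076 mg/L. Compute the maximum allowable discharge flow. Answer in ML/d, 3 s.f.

1.11 ML/d

2.2 µg/L = 0.0022 mg/L.
Mass balance at complete mixing: C_std·(Q_w + Q_r) = Q_w·C_e + Q_r·C_b.
Rearranging, Q_w = Q_r·(C_std − C_b)/(C_e − C_std) = 1.27·(0.076 − 0.0022) / (7.4 − 0.076) = 0.0128 m³/s.
= 1.106 ML/d.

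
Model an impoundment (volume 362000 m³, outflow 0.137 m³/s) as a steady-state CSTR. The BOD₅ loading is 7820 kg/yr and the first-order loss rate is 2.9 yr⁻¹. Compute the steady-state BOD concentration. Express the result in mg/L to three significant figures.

Outflow Q = 0.137 m³/s × 3.156e+07 s/yr = 4.323e+06 m³/yr.
Steady-state CSTR mass balance: W = Q·C + k·V·C, so C = W/(Q + kV).
Q + kV = 4.323e+06 + 2.9·362000 = 5.373e+06 m³/yr.
C = 7820/5.373e+06 = 0.001455 kg/m³ = 1.455 mg/L.

1.46 mg/L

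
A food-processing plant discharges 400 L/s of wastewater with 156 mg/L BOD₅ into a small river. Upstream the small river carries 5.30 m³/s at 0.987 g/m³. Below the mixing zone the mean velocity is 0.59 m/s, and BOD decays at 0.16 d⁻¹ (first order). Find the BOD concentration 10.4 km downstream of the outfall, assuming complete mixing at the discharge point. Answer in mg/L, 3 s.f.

400 L/s = 0.4 m³/s.
After complete mixing, C₀ = (0.4·156 + 5.3·0.987) / 5.7 = 11.87 mg/L.
Travel time t = 1.04e+04 m / 0.59 m/s = 1.763e+04 s = 0.204 d.
C = 11.87·exp(−0.16·0.204) = 11.87·0.9679 = 11.48 mg/L.

11.5 mg/L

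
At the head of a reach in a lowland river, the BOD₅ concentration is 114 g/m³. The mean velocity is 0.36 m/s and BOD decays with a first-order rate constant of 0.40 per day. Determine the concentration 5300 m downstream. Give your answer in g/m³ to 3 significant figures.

106 g/m³

Travel time t = 5300 m / 0.36 m/s = 5300/0.36 = 1.472e+04 s = 0.1704 d.
First-order decay: C = 114·exp(−0.40·0.1704) = 114·0.9341 = 106.5 g/m³.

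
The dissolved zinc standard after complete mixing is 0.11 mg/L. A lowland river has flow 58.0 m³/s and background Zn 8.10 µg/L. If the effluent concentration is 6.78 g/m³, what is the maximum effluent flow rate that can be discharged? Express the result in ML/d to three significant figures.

8.10 µg/L = 0.0081 mg/L.
Mass balance at complete mixing: C_std·(Q_w + Q_r) = Q_w·C_e + Q_r·C_b.
Rearranging, Q_w = Q_r·(C_std − C_b)/(C_e − C_std) = 58.0·(0.11 − 0.0081) / (6.78 − 0.11) = 0.8861 m³/s.
= 76.56 ML/d.

76.6 ML/d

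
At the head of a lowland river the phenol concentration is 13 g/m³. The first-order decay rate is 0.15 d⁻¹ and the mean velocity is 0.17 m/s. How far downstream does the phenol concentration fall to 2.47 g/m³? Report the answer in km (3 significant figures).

From C = C₀·e^(−kt), t = ln(C₀/C)/k = ln(13/2.47)/0.15 = 1.661/0.15 = 11.07 d.
Distance = v·t = 0.17 m/s × 9.566e+05 s = 1.626e+05 m = 162.6 km.

163 km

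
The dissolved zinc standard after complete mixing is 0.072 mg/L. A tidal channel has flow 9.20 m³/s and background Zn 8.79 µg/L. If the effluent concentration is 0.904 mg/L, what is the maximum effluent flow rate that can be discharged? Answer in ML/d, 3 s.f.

8.79 µg/L = 0.00879 mg/L.
Mass balance at complete mixing: C_std·(Q_w + Q_r) = Q_w·C_e + Q_r·C_b.
Rearranging, Q_w = Q_r·(C_std − C_b)/(C_e − C_std) = 9.20·(0.072 − 0.00879) / (0.904 − 0.072) = 0.699 m³/s.
= 60.39 ML/d.

60.4 ML/d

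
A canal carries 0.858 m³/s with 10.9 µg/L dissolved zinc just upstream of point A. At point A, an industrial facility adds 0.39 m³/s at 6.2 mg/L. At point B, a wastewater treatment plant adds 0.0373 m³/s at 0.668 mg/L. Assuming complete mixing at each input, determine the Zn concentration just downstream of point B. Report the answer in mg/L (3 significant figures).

1.91 mg/L

10.9 µg/L = 0.0109 mg/L.
After input A: C = (0.858·0.0109 + 0.39·6.2) / 1.248 = 1.945 mg/L.
After input B: C = (1.248·1.945 + 0.0373·0.668) / 1.285 = 1.908 mg/L.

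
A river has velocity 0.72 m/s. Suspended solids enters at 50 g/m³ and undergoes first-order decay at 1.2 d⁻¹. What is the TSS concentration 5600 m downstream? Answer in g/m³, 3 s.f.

44.9 g/m³

Travel time t = 5600 m / 0.72 m/s = 5600/0.72 = 7778 s = 0.09002 d.
First-order decay: C = 50·exp(−1.2·0.09002) = 50·0.8976 = 44.88 g/m³.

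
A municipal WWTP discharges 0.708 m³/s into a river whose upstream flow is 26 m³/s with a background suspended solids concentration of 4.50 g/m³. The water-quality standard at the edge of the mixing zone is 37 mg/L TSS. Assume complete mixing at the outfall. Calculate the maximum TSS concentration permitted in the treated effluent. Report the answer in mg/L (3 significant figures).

1230 mg/L

Mass balance: 37·26.71 = 0.708·Cₑ + 26·4.5.
Cₑ = (988.2 − 117) / 0.708 = 1231 mg/L.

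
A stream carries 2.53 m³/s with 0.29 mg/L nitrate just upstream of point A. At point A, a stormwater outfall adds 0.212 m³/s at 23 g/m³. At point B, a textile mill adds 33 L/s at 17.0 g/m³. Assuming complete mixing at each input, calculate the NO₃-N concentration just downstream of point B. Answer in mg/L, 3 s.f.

After input A: C = (2.53·0.29 + 0.212·23) / 2.742 = 2.046 mg/L.
33 L/s = 0.033 m³/s.
After input B: C = (2.742·2.046 + 0.033·17) / 2.775 = 2.224 mg/L.

2.22 mg/L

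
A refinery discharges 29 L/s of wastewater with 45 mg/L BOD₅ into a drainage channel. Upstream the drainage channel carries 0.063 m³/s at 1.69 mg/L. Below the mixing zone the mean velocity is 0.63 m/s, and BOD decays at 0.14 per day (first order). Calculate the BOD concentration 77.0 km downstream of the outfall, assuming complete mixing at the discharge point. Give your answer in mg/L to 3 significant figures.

29 L/s = 0.029 m³/s.
After complete mixing, C₀ = (0.029·45 + 0.063·1.69) / 0.092 = 15.34 mg/L.
Travel time t = 7.7e+04 m / 0.63 m/s = 1.222e+05 s = 1.415 d.
C = 15.34·exp(−0.14·1.415) = 15.34·0.8203 = 12.59 mg/L.

12.6 mg/L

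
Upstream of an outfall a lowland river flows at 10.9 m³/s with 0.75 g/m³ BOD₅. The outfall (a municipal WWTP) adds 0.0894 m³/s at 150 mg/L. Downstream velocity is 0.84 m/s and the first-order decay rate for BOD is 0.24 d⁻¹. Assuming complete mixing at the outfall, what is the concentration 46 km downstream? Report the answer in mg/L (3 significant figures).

After complete mixing, C₀ = (0.0894·150 + 10.9·0.75) / 10.99 = 1.964 mg/L.
Travel time t = 4.6e+04 m / 0.84 m/s = 5.476e+04 s = 0.6338 d.
C = 1.964·exp(−0.24·0.6338) = 1.964·0.8589 = 1.687 mg/L.

1.69 mg/L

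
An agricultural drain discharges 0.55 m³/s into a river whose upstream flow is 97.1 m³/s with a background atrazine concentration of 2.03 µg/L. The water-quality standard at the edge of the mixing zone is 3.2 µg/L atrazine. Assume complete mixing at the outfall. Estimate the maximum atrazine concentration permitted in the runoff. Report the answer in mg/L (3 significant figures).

2.03 µg/L = 0.00203 mg/L.
3.2 µg/L = 0.0032 mg/L.
Mass balance: 0.0032·97.65 = 0.55·Cₑ + 97.1·0.00203.
Cₑ = (0.3125 − 0.1971) / 0.55 = 0.2098 mg/L.

0.210 mg/L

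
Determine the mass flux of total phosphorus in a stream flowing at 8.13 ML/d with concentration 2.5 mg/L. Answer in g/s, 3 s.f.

8.13 ML/d = 0.0941 m³/s.
Mass flux = Q·C = 0.0941 m³/s × 2.5 g/m³ = 0.2352 g/s.

0.235 g/s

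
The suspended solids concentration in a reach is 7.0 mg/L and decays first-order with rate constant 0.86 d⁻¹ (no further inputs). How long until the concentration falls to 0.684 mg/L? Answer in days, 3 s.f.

t = ln(C₀/C)/k = ln(7.0/0.684)/0.86 = 2.326/0.86 = 2.704 d.

2.70 d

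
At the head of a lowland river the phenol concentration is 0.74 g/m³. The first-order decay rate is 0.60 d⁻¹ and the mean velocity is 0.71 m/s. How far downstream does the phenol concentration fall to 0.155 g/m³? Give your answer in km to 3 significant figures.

160 km

From C = C₀·e^(−kt), t = ln(C₀/C)/k = ln(0.74/0.155)/0.60 = 1.563/0.60 = 2.605 d.
Distance = v·t = 0.71 m/s × 2.251e+05 s = 1.598e+05 m = 159.8 km.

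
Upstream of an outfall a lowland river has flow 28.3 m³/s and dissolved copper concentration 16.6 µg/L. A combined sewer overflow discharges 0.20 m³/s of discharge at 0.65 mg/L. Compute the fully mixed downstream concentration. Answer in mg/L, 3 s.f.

0.0210 mg/L

16.6 µg/L = 0.0166 mg/L.
Conservation of mass across the mixing zone: C = (0.2·0.65 + 28.3·0.0166) / (0.2 + 28.3) = 0.5998/28.5 = 0.02104 mg/L.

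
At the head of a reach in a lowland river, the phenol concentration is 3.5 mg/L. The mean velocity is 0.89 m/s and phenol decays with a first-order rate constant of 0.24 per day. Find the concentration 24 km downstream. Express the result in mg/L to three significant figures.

Travel time t = 24 km / 0.89 m/s = 2.4e+04/0.89 = 2.697e+04 s = 0.3121 d.
First-order decay: C = 3.5·exp(−0.24·0.3121) = 3.5·0.9278 = 3.247 mg/L.

3.25 mg/L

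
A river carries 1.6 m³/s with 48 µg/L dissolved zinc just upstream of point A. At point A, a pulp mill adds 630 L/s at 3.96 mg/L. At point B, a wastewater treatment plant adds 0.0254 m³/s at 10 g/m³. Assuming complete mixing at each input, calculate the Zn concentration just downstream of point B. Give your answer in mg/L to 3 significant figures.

1.25 mg/L

48 µg/L = 0.048 mg/L.
630 L/s = 0.63 m³/s.
After input A: C = (1.6·0.048 + 0.63·3.96) / 2.23 = 1.153 mg/L.
After input B: C = (2.23·1.153 + 0.0254·10) / 2.255 = 1.253 mg/L.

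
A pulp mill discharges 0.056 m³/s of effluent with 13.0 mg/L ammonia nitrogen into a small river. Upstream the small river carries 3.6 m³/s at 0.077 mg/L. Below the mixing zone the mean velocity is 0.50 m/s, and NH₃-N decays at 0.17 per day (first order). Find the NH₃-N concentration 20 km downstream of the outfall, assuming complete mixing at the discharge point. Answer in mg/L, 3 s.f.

After complete mixing, C₀ = (0.056·13 + 3.6·0.077) / 3.656 = 0.2749 mg/L.
Travel time t = 2e+04 m / 0.50 m/s = 4e+04 s = 0.463 d.
C = 0.2749·exp(−0.17·0.463) = 0.2749·0.9243 = 0.2541 mg/L.

0.254 mg/L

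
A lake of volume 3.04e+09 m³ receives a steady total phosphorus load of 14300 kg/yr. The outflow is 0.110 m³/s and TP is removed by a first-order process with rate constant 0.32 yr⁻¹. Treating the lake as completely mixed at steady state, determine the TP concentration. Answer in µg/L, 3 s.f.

Outflow Q = 0.110 m³/s × 3.156e+07 s/yr = 3.471e+06 m³/yr.
Steady-state CSTR mass balance: W = Q·C + k·V·C, so C = W/(Q + kV).
Q + kV = 3.471e+06 + 0.32·3.04e+09 = 9.763e+08 m³/yr.
C = 14300/9.763e+08 = 1.465e-05 kg/m³ = 0.01465 mg/L = 14.65 µg/L.

14.6 µg/L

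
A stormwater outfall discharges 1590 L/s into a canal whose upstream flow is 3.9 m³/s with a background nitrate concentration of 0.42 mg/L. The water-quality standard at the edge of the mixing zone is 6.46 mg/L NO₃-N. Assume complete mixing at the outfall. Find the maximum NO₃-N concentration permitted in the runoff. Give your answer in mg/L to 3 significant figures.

21.3 mg/L

1590 L/s = 1.59 m³/s.
Mass balance: 6.46·5.49 = 1.59·Cₑ + 3.9·0.42.
Cₑ = (35.47 − 1.638) / 1.59 = 21.28 mg/L.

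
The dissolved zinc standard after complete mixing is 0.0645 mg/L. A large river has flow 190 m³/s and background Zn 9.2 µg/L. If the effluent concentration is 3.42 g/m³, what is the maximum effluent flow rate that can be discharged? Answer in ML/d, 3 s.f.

9.2 µg/L = 0.0092 mg/L.
Mass balance at complete mixing: C_std·(Q_w + Q_r) = Q_w·C_e + Q_r·C_b.
Rearranging, Q_w = Q_r·(C_std − C_b)/(C_e − C_std) = 190·(0.0645 − 0.0092) / (3.42 − 0.0645) = 3.131 m³/s.
= 270.5 ML/d.

271 ML/d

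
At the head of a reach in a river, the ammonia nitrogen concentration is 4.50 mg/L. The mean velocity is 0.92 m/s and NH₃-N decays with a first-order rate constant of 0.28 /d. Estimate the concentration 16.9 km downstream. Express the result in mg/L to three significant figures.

Travel time t = 16.9 km / 0.92 m/s = 1.69e+04/0.92 = 1.837e+04 s = 0.2126 d.
First-order decay: C = 4.50·exp(−0.28·0.2126) = 4.50·0.9422 = 4.24 mg/L.

4.24 mg/L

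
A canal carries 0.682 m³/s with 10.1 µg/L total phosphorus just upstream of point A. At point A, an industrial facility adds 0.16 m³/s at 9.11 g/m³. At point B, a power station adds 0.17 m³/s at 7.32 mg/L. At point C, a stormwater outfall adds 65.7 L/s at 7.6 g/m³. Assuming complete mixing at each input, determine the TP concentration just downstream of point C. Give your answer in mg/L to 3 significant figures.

2.98 mg/L

10.1 µg/L = 0.0101 mg/L.
After input A: C = (0.682·0.0101 + 0.16·9.11) / 0.842 = 1.739 mg/L.
After input B: C = (0.842·1.739 + 0.17·7.32) / 1.012 = 2.677 mg/L.
65.7 L/s = 0.0657 m³/s.
After input C: C = (1.012·2.677 + 0.0657·7.6) / 1.078 = 2.977 mg/L.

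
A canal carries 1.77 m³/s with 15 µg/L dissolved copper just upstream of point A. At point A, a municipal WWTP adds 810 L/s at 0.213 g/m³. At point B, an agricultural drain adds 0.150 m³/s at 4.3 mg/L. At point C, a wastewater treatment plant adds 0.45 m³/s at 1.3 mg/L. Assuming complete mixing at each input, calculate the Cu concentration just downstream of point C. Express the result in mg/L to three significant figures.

0.449 mg/L

15 µg/L = 0.015 mg/L.
810 L/s = 0.81 m³/s.
After input A: C = (1.77·0.015 + 0.81·0.213) / 2.58 = 0.07716 mg/L.
After input B: C = (2.58·0.07716 + 0.15·4.3) / 2.73 = 0.3092 mg/L.
After input C: C = (2.73·0.3092 + 0.45·1.3) / 3.18 = 0.4494 mg/L.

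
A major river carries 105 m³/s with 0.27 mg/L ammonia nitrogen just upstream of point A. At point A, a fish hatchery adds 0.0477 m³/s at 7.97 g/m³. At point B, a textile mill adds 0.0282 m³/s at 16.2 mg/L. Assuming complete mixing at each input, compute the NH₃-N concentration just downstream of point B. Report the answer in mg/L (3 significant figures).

After input A: C = (105·0.27 + 0.0477·7.97) / 105 = 0.2735 mg/L.
After input B: C = (105·0.2735 + 0.0282·16.2) / 105.1 = 0.2778 mg/L.

0.278 mg/L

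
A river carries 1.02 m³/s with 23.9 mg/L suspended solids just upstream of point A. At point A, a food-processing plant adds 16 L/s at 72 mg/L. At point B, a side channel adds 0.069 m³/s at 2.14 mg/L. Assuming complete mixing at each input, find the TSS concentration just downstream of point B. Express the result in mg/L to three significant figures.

16 L/s = 0.016 m³/s.
After input A: C = (1.02·23.9 + 0.016·72) / 1.036 = 24.64 mg/L.
After input B: C = (1.036·24.64 + 0.069·2.14) / 1.105 = 23.24 mg/L.

23.2 mg/L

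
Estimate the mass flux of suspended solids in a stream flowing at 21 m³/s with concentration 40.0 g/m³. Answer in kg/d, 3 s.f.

Mass flux = Q·C = 21 m³/s × 40 g/m³ = 840 g/s.
= 840 g/s × 86.4 = 7.258e+04 kg/d.

72600 kg/d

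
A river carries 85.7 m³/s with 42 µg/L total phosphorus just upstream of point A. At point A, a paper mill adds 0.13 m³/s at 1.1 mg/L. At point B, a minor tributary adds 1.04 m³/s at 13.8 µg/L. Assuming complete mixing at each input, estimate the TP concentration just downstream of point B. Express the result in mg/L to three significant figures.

42 µg/L = 0.042 mg/L.
After input A: C = (85.7·0.042 + 0.13·1.1) / 85.83 = 0.0436 mg/L.
13.8 µg/L = 0.0138 mg/L.
After input B: C = (85.83·0.0436 + 1.04·0.0138) / 86.87 = 0.04325 mg/L.

0.0432 mg/L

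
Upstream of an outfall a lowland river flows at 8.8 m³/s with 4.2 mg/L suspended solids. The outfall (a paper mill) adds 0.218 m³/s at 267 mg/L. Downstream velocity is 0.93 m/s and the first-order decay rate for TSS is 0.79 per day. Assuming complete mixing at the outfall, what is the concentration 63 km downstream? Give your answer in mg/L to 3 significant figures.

After complete mixing, C₀ = (0.218·267 + 8.8·4.2) / 9.018 = 10.55 mg/L.
Travel time t = 6.3e+04 m / 0.93 m/s = 6.774e+04 s = 0.7841 d.
C = 10.55·exp(−0.79·0.7841) = 10.55·0.5383 = 5.68 mg/L.

5.68 mg/L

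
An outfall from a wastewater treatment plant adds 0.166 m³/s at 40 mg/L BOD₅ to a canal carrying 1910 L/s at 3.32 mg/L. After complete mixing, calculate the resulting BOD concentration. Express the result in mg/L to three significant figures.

1910 L/s = 1.91 m³/s.
Flow-weighted mixing gives C = (0.166·40 + 1.91·3.32) / (0.166 + 1.91) = 12.98/2.076 = 6.253 mg/L.

6.25 mg/L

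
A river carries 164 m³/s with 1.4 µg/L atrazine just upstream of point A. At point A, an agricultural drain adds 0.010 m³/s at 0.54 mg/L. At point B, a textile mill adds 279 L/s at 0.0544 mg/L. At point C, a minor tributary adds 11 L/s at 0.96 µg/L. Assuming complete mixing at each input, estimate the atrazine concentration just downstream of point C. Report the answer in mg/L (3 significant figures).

0.00152 mg/L

1.4 µg/L = 0.0014 mg/L.
After input A: C = (164·0.0014 + 0.01·0.54) / 164 = 0.001433 mg/L.
279 L/s = 0.279 m³/s.
After input B: C = (164·0.001433 + 0.279·0.0544) / 164.3 = 0.001523 mg/L.
11 L/s = 0.011 m³/s.
0.96 µg/L = 0.00096 mg/L.
After input C: C = (164.3·0.001523 + 0.011·0.00096) / 164.3 = 0.001523 mg/L.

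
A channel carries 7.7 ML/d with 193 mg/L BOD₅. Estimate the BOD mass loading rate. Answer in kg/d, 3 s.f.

1490 kg/d

7.7 ML/d = 0.08912 m³/s.
Mass flux = Q·C = 0.08912 m³/s × 193 g/m³ = 17.2 g/s.
= 17.2 g/s × 86.4 = 1486 kg/d.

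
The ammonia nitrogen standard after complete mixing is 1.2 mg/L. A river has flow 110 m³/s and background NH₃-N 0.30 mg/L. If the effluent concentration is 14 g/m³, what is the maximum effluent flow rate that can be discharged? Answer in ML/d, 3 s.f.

668 ML/d

Mass balance at complete mixing: C_std·(Q_w + Q_r) = Q_w·C_e + Q_r·C_b.
Rearranging, Q_w = Q_r·(C_std − C_b)/(C_e − C_std) = 110·(1.2 − 0.3) / (14 − 1.2) = 7.734 m³/s.
= 668.2 ML/d.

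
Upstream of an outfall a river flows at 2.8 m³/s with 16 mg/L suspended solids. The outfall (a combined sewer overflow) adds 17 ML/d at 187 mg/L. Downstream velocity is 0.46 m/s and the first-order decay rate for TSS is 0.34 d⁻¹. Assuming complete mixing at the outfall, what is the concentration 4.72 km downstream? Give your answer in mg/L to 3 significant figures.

26.1 mg/L

17 ML/d = 0.1968 m³/s.
After complete mixing, C₀ = (0.1968·187 + 2.8·16) / 2.997 = 27.23 mg/L.
Travel time t = 4720 m / 0.46 m/s = 1.026e+04 s = 0.1188 d.
C = 27.23·exp(−0.34·0.1188) = 27.23·0.9604 = 26.15 mg/L.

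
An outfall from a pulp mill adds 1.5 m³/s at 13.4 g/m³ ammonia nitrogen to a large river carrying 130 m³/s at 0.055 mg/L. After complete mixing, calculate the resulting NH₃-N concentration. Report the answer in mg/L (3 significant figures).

Flow-weighted mixing gives C = (1.5·13.4 + 130·0.055) / (1.5 + 130) = 27.25/131.5 = 0.2072 mg/L.

0.207 mg/L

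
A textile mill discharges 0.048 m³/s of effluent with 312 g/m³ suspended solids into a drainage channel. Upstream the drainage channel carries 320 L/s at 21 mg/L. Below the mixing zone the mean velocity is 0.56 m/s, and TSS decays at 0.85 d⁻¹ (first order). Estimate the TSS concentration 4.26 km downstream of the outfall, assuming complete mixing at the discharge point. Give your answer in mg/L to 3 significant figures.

54.7 mg/L

320 L/s = 0.32 m³/s.
After complete mixing, C₀ = (0.048·312 + 0.32·21) / 0.368 = 58.96 mg/L.
Travel time t = 4260 m / 0.56 m/s = 7607 s = 0.08805 d.
C = 58.96·exp(−0.85·0.08805) = 58.96·0.9279 = 54.71 mg/L.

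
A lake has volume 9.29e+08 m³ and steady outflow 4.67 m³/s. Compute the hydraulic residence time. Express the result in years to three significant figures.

Q = 4.67 m³/s × 3.156e+07 s/yr = 1.474e+08 m³/yr.
Hydraulic residence time τ = V/Q = 9.29e+08/1.474e+08 = 6.304 yr.

6.30 yr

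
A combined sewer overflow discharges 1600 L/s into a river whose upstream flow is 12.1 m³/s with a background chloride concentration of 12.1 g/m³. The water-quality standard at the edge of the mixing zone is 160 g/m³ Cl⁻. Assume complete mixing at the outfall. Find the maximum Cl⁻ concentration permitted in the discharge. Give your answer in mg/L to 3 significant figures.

1600 L/s = 1.6 m³/s.
Mass balance: 160·13.7 = 1.6·Cₑ + 12.1·12.1.
Cₑ = (2192 − 146.4) / 1.6 = 1278 mg/L.

1280 mg/L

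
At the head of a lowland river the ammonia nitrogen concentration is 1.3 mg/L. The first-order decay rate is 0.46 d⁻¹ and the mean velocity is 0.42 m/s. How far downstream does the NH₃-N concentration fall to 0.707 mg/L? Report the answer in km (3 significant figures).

48.0 km

From C = C₀·e^(−kt), t = ln(C₀/C)/k = ln(1.3/0.707)/0.46 = 0.6091/0.46 = 1.324 d.
Distance = v·t = 0.42 m/s × 1.144e+05 s = 4.805e+04 m = 48.05 km.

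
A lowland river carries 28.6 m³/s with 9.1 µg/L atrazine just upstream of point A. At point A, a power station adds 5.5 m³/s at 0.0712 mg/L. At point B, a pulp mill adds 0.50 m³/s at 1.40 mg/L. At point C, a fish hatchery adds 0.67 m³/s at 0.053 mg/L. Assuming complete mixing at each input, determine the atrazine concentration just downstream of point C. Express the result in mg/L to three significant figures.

0.0393 mg/L

9.1 µg/L = 0.0091 mg/L.
After input A: C = (28.6·0.0091 + 5.5·0.0712) / 34.1 = 0.01912 mg/L.
After input B: C = (34.1·0.01912 + 0.5·1.4) / 34.6 = 0.03907 mg/L.
After input C: C = (34.6·0.03907 + 0.67·0.053) / 35.27 = 0.03934 mg/L.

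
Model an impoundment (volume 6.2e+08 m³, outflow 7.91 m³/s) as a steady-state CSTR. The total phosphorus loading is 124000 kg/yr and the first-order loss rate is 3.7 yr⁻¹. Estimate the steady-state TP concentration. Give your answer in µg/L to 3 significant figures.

Outflow Q = 7.91 m³/s × 3.156e+07 s/yr = 2.496e+08 m³/yr.
Steady-state CSTR mass balance: W = Q·C + k·V·C, so C = W/(Q + kV).
Q + kV = 2.496e+08 + 3.7·6.2e+08 = 2.544e+09 m³/yr.
C = 124000/2.544e+09 = 4.875e-05 kg/m³ = 0.04875 mg/L = 48.75 µg/L.

48.7 µg/L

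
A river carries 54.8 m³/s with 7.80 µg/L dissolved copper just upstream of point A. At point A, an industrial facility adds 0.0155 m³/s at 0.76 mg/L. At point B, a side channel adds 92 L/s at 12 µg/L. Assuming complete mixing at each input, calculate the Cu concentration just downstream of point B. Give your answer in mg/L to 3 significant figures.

7.80 µg/L = 0.0078 mg/L.
After input A: C = (54.8·0.0078 + 0.0155·0.76) / 54.82 = 0.008013 mg/L.
92 L/s = 0.092 m³/s.
12 µg/L = 0.012 mg/L.
After input B: C = (54.82·0.008013 + 0.092·0.012) / 54.91 = 0.008019 mg/L.

0.00802 mg/L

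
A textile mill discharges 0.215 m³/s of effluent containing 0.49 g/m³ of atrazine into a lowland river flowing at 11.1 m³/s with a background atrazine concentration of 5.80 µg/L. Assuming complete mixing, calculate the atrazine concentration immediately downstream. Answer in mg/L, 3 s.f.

5.80 µg/L = 0.0058 mg/L.
Flow-weighted mixing gives C = (0.215·0.49 + 11.1·0.0058) / (0.215 + 11.1) = 0.1697/11.31 = 0.015 mg/L.

0.0150 mg/L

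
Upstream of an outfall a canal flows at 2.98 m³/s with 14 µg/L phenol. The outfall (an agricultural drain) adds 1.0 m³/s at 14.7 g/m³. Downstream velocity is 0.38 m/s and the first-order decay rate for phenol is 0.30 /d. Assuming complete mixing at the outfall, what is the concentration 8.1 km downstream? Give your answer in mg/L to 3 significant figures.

14 µg/L = 0.014 mg/L.
After complete mixing, C₀ = (1·14.7 + 2.98·0.014) / 3.98 = 3.704 mg/L.
Travel time t = 8100 m / 0.38 m/s = 2.132e+04 s = 0.2467 d.
C = 3.704·exp(−0.30·0.2467) = 3.704·0.9287 = 3.44 mg/L.

3.44 mg/L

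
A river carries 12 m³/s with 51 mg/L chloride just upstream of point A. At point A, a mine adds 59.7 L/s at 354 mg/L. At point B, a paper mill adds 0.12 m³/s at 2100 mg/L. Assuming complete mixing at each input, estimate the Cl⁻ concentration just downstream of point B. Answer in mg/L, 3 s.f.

59.7 L/s = 0.0597 m³/s.
After input A: C = (12·51 + 0.0597·354) / 12.06 = 52.5 mg/L.
After input B: C = (12.06·52.5 + 0.12·2100) / 12.18 = 72.67 mg/L.

72.7 mg/L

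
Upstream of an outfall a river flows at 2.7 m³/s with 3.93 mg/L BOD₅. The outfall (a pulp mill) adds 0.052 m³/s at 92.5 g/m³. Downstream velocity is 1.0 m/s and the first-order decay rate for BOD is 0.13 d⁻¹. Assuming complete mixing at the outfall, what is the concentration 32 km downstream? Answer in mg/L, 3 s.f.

5.34 mg/L

After complete mixing, C₀ = (0.052·92.5 + 2.7·3.93) / 2.752 = 5.604 mg/L.
Travel time t = 3.2e+04 m / 1.0 m/s = 3.2e+04 s = 0.3704 d.
C = 5.604·exp(−0.13·0.3704) = 5.604·0.953 = 5.34 mg/L.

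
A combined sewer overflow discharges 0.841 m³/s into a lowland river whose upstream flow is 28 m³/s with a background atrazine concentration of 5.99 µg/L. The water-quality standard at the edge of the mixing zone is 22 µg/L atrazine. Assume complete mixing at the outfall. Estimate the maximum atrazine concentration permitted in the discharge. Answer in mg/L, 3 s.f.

5.99 µg/L = 0.00599 mg/L.
22 µg/L = 0.022 mg/L.
Mass balance: 0.022·28.84 = 0.841·Cₑ + 28·0.00599.
Cₑ = (0.6345 − 0.1677) / 0.841 = 0.555 mg/L.

0.555 mg/L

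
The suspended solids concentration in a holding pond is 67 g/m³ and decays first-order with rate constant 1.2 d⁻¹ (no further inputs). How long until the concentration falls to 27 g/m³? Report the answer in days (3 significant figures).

0.757 d

t = ln(C₀/C)/k = ln(67/27)/1.2 = 0.9089/1.2 = 0.7574 d.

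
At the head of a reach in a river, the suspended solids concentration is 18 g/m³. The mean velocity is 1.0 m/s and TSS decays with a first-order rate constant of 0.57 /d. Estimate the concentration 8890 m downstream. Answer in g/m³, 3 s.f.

Travel time t = 8890 m / 1.0 m/s = 8890/1.0 = 8890 s = 0.1029 d.
First-order decay: C = 18·exp(−0.57·0.1029) = 18·0.943 = 16.97 g/m³.

17.0 g/m³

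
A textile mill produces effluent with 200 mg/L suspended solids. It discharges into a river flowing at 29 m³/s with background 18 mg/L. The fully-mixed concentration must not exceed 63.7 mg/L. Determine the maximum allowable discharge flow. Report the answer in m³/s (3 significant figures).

9.72 m³/s

Mass balance at complete mixing: C_std·(Q_w + Q_r) = Q_w·C_e + Q_r·C_b.
Rearranging, Q_w = Q_r·(C_std − C_b)/(C_e − C_std) = 29·(63.7 − 18) / (200 − 63.7) = 9.723 m³/s.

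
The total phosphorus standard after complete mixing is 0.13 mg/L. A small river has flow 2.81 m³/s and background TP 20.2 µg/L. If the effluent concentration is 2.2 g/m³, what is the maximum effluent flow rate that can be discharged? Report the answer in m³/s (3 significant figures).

20.2 µg/L = 0.0202 mg/L.
Mass balance at complete mixing: C_std·(Q_w + Q_r) = Q_w·C_e + Q_r·C_b.
Rearranging, Q_w = Q_r·(C_std − C_b)/(C_e − C_std) = 2.81·(0.13 − 0.0202) / (2.2 − 0.13) = 0.1491 m³/s.

0.149 m³/s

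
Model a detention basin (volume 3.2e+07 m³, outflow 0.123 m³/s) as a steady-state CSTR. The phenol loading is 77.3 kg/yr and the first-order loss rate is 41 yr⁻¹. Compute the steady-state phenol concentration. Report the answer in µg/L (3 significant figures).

Outflow Q = 0.123 m³/s × 3.156e+07 s/yr = 3.882e+06 m³/yr.
Steady-state CSTR mass balance: W = Q·C + k·V·C, so C = W/(Q + kV).
Q + kV = 3.882e+06 + 41·3.2e+07 = 1.316e+09 m³/yr.
C = 77.3/1.316e+09 = 5.874e-08 kg/m³ = 5.874e-05 mg/L = 0.05874 µg/L.

0.0587 µg/L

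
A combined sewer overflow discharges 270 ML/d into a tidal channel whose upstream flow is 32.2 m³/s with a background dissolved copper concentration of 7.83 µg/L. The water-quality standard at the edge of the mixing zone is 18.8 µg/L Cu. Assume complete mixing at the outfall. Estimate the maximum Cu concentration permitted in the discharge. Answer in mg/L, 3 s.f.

270 ML/d = 3.125 m³/s.
7.83 µg/L = 0.00783 mg/L.
18.8 µg/L = 0.0188 mg/L.
Mass balance: 0.0188·35.33 = 3.125·Cₑ + 32.2·0.00783.
Cₑ = (0.6641 − 0.2521) / 3.125 = 0.1318 mg/L.

0.132 mg/L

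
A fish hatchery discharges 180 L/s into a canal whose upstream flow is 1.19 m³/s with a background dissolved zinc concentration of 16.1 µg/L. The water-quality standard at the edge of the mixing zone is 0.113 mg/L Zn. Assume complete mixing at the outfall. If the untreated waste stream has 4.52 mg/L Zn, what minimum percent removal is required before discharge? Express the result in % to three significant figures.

180 L/s = 0.18 m³/s.
16.1 µg/L = 0.0161 mg/L.
Mass balance: 0.113·1.37 = 0.18·Cₑ + 1.19·0.0161.
Cₑ = (0.1548 − 0.01916) / 0.18 = 0.7536 mg/L.
Required removal = 1 − 0.7536/4.52 = 83.33 %.

83.3 %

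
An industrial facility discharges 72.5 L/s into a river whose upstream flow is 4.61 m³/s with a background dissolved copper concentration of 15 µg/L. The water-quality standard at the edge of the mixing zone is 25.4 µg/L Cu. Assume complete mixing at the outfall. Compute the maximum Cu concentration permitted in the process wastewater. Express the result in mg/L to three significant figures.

0.687 mg/L

72.5 L/s = 0.0725 m³/s.
15 µg/L = 0.015 mg/L.
25.4 µg/L = 0.0254 mg/L.
Mass balance: 0.0254·4.683 = 0.0725·Cₑ + 4.61·0.015.
Cₑ = (0.1189 − 0.06915) / 0.0725 = 0.6867 mg/L.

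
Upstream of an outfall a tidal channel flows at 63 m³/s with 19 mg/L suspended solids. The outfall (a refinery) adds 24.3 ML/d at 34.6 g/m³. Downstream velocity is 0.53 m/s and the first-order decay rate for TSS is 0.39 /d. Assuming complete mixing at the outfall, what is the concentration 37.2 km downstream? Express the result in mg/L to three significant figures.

13.9 mg/L

24.3 ML/d = 0.2812 m³/s.
After complete mixing, C₀ = (0.2812·34.6 + 63·19) / 63.28 = 19.07 mg/L.
Travel time t = 3.72e+04 m / 0.53 m/s = 7.019e+04 s = 0.8124 d.
C = 19.07·exp(−0.39·0.8124) = 19.07·0.7285 = 13.89 mg/L.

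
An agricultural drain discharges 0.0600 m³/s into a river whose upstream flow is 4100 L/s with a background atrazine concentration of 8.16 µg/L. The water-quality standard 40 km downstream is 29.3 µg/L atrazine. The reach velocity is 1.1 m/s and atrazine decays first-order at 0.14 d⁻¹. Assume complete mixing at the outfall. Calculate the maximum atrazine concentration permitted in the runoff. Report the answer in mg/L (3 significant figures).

4100 L/s = 4.1 m³/s.
8.16 µg/L = 0.00816 mg/L.
29.3 µg/L = 0.0293 mg/L.
Travel time to the compliance point: t = 4e+04/1.1 = 3.636e+04 s = 0.4209 d; decay factor exp(−0.14·0.4209) = 0.9428.
So the concentration just after mixing may be at most 0.0293/0.9428 = 0.03108 mg/L.
Mass balance: 0.03108·4.16 = 0.06·Cₑ + 4.1·0.00816.
Cₑ = (0.1293 − 0.03346) / 0.06 = 1.597 mg/L.

1.60 mg/L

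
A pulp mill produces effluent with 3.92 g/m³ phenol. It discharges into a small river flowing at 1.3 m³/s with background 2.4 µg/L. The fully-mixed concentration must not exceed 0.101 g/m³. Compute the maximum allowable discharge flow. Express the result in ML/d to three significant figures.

2.90 ML/d

2.4 µg/L = 0.0024 mg/L.
Mass balance at complete mixing: C_std·(Q_w + Q_r) = Q_w·C_e + Q_r·C_b.
Rearranging, Q_w = Q_r·(C_std − C_b)/(C_e − C_std) = 1.3·(0.101 − 0.0024) / (3.92 − 0.101) = 0.03356 m³/s.
= 2.9 ML/d.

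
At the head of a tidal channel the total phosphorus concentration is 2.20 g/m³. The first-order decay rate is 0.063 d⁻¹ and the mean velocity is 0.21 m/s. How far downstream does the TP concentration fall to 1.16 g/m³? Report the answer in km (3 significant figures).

184 km

From C = C₀·e^(−kt), t = ln(C₀/C)/k = ln(2.20/1.16)/0.063 = 0.64/0.063 = 10.16 d.
Distance = v·t = 0.21 m/s × 8.778e+05 s = 1.843e+05 m = 184.3 km.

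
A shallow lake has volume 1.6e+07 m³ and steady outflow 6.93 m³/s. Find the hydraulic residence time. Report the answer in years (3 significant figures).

0.0732 yr

Q = 6.93 m³/s × 3.156e+07 s/yr = 2.187e+08 m³/yr.
Hydraulic residence time τ = V/Q = 1.6e+07/2.187e+08 = 0.07316 yr.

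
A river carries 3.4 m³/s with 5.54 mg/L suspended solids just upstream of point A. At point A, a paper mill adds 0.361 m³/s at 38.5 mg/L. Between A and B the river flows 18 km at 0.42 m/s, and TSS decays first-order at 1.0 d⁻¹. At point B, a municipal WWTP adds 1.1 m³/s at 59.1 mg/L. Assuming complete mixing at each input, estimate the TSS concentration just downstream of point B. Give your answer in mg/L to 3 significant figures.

After input A: C = (3.4·5.54 + 0.361·38.5) / 3.761 = 8.704 mg/L.
Over the 18 km reach to input B (t = 4.286e+04 s = 0.496 d), decay gives C = 8.704·exp(−1.0·0.496) = 5.3 mg/L.
After input B: C = (3.761·5.3 + 1.1·59.1) / 4.861 = 17.47 mg/L.

17.5 mg/L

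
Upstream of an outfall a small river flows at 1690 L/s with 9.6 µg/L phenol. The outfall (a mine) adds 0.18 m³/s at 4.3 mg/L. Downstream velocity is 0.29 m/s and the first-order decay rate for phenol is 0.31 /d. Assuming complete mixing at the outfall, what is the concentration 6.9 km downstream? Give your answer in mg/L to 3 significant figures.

1690 L/s = 1.69 m³/s.
9.6 µg/L = 0.0096 mg/L.
After complete mixing, C₀ = (0.18·4.3 + 1.69·0.0096) / 1.87 = 0.4226 mg/L.
Travel time t = 6900 m / 0.29 m/s = 2.379e+04 s = 0.2754 d.
C = 0.4226·exp(−0.31·0.2754) = 0.4226·0.9182 = 0.388 mg/L.

0.388 mg/L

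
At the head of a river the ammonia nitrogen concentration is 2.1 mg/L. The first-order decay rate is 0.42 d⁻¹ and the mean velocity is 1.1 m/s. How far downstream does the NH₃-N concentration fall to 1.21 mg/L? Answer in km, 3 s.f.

From C = C₀·e^(−kt), t = ln(C₀/C)/k = ln(2.1/1.21)/0.42 = 0.5513/0.42 = 1.313 d.
Distance = v·t = 1.1 m/s × 1.134e+05 s = 1.248e+05 m = 124.8 km.

125 km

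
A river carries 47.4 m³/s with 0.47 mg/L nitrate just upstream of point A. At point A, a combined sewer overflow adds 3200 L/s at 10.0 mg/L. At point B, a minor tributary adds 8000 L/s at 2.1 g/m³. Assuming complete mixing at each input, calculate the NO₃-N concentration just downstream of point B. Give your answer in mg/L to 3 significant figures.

1.21 mg/L

3200 L/s = 3.2 m³/s.
After input A: C = (47.4·0.47 + 3.2·10) / 50.6 = 1.073 mg/L.
8000 L/s = 8 m³/s.
After input B: C = (50.6·1.073 + 8·2.1) / 58.6 = 1.213 mg/L.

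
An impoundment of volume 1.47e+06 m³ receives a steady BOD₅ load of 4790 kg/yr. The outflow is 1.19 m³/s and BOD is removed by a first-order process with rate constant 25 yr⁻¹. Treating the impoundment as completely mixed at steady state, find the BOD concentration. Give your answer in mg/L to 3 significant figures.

Outflow Q = 1.19 m³/s × 3.156e+07 s/yr = 3.755e+07 m³/yr.
Steady-state CSTR mass balance: W = Q·C + k·V·C, so C = W/(Q + kV).
Q + kV = 3.755e+07 + 25·1.47e+06 = 7.43e+07 m³/yr.
C = 4790/7.43e+07 = 6.447e-05 kg/m³ = 0.06447 mg/L.

0.0645 mg/L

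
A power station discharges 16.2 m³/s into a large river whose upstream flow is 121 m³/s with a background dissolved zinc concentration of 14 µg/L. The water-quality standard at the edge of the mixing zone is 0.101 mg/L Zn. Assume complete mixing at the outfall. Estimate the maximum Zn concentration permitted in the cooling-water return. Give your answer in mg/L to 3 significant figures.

0.751 mg/L

14 µg/L = 0.014 mg/L.
Mass balance: 0.101·137.2 = 16.2·Cₑ + 121·0.014.
Cₑ = (13.86 − 1.694) / 16.2 = 0.7508 mg/L.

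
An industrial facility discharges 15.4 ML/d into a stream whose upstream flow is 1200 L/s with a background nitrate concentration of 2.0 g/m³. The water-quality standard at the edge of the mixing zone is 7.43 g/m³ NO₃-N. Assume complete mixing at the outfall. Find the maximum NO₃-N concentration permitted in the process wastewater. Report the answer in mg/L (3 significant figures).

44.0 mg/L

15.4 ML/d = 0.1782 m³/s.
1200 L/s = 1.2 m³/s.
Mass balance: 7.43·1.378 = 0.1782·Cₑ + 1.2·2.
Cₑ = (10.24 − 2.4) / 0.1782 = 43.99 mg/L.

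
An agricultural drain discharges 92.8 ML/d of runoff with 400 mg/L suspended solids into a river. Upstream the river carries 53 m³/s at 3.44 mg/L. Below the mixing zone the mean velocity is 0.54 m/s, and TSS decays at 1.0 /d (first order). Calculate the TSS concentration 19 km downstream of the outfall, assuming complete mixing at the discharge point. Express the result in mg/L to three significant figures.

92.8 ML/d = 1.074 m³/s.
After complete mixing, C₀ = (1.074·400 + 53·3.44) / 54.07 = 11.32 mg/L.
Travel time t = 1.9e+04 m / 0.54 m/s = 3.519e+04 s = 0.4072 d.
C = 11.32·exp(−1.0·0.4072) = 11.32·0.6655 = 7.531 mg/L.

7.53 mg/L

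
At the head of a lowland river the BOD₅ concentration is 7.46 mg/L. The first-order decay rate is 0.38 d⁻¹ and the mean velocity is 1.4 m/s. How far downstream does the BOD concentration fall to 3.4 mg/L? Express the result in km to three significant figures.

From C = C₀·e^(−kt), t = ln(C₀/C)/k = ln(7.46/3.4)/0.38 = 0.7858/0.38 = 2.068 d.
Distance = v·t = 1.4 m/s × 1.787e+05 s = 2.501e+05 m = 250.1 km.

250 km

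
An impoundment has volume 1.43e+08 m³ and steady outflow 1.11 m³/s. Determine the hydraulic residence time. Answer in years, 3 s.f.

Q = 1.11 m³/s × 3.156e+07 s/yr = 3.503e+07 m³/yr.
Hydraulic residence time τ = V/Q = 1.43e+08/3.503e+07 = 4.082 yr.

4.08 yr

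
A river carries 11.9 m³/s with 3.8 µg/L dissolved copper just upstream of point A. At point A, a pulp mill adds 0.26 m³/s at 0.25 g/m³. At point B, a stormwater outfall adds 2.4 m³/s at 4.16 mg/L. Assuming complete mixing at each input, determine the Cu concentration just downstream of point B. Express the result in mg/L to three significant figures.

3.8 µg/L = 0.0038 mg/L.
After input A: C = (11.9·0.0038 + 0.26·0.25) / 12.16 = 0.009064 mg/L.
After input B: C = (12.16·0.009064 + 2.4·4.16) / 14.56 = 0.6933 mg/L.

0.693 mg/L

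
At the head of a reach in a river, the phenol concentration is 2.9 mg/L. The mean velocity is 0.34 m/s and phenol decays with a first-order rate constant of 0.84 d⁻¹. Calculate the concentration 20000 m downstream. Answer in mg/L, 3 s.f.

1.64 mg/L

Travel time t = 20000 m / 0.34 m/s = 2e+04/0.34 = 5.882e+04 s = 0.6808 d.
First-order decay: C = 2.9·exp(−0.84·0.6808) = 2.9·0.5645 = 1.637 mg/L.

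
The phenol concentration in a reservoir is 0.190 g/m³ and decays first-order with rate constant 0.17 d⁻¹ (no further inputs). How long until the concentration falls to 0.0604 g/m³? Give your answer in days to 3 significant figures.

t = ln(C₀/C)/k = ln(0.190/0.0604)/0.17 = 1.146/0.17 = 6.741 d.

6.74 d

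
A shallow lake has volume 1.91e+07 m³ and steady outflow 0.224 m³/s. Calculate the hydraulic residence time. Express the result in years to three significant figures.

2.70 yr

Q = 0.224 m³/s × 3.156e+07 s/yr = 7.069e+06 m³/yr.
Hydraulic residence time τ = V/Q = 1.91e+07/7.069e+06 = 2.702 yr.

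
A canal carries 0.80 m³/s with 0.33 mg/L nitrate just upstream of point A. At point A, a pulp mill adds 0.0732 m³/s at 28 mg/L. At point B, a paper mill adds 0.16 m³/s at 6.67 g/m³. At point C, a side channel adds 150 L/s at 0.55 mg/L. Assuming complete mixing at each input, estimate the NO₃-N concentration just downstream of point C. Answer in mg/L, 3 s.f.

2.93 mg/L

After input A: C = (0.8·0.33 + 0.0732·28) / 0.8732 = 2.65 mg/L.
After input B: C = (0.8732·2.65 + 0.16·6.67) / 1.033 = 3.272 mg/L.
150 L/s = 0.15 m³/s.
After input C: C = (1.033·3.272 + 0.15·0.55) / 1.183 = 2.927 mg/L.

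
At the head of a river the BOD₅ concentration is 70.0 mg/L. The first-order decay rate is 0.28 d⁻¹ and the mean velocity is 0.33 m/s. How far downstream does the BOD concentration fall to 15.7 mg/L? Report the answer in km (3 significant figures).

From C = C₀·e^(−kt), t = ln(C₀/C)/k = ln(70.0/15.7)/0.28 = 1.495/0.28 = 5.339 d.
Distance = v·t = 0.33 m/s × 4.613e+05 s = 1.522e+05 m = 152.2 km.

152 km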